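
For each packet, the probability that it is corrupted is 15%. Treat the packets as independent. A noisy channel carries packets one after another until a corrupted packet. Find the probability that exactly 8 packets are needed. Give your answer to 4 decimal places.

Geometric (trials to first success), p = 0.15.
P(Y = 8) = (1−p)^7 · p = 0.32058 · 0.15 = 0.048087

0.0481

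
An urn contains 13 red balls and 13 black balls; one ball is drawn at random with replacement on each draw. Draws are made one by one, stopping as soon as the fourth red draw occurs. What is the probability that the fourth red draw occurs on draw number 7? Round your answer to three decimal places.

0.156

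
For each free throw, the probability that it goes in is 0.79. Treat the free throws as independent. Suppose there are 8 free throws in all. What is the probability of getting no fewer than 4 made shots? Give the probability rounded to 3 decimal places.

X ~ Binomial(8, 0.79); P(X ≥ 4) = Σ C(8,k) p^k (1−p)^(8−k) over k:
  k=4: C(8,4)·0.79^4·0.21^4 = 0.05303
  k=5: C(8,5)·0.79^5·0.21^3 = 0.15958
  k=6: C(8,6)·0.79^6·0.21^2 = 0.30016
  k=7: C(8,7)·0.79^7·0.21^1 = 0.32263
  k=8: C(8,8)·0.79^8·0.21^0 = 0.15171
Total = 0.98711

0.987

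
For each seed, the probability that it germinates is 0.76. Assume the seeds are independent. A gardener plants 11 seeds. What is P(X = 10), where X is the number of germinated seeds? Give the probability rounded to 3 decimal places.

0.170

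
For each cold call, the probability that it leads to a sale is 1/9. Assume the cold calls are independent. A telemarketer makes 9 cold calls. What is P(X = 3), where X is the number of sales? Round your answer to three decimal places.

0.057

X ~ Binomial(n=9, p=0.111111).
P(X=3) = C(9,3) · p^3 · (1−p)^6
= 84 · 0.0013717 · 0.49327 = 0.05684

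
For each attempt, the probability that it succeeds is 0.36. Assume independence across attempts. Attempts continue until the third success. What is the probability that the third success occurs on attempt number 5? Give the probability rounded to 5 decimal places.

0.11466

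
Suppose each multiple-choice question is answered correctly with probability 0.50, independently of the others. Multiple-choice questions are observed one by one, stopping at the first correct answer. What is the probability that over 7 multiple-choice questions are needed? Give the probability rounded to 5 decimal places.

0.00781

Y = number of multiple-choice questions to the first success; geometric, p = 0.50.
P(Y > 7) = P(first 7 all fail) = (1−p)^7 = 0.0078125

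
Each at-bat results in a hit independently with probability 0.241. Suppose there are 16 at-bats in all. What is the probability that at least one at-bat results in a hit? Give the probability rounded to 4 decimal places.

0.9879

P(at least one) = 1 − P(none) = 1 − (1 − 0.241)^16
= 1 − 0.012130 = 0.987870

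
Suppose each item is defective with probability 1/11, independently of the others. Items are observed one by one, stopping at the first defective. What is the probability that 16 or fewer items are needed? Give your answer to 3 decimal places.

0.782

Y = number of items to the first success; geometric, p = 0.090909.
P(Y ≤ 16) = 1 − (1−p)^16 = 1 − 0.21763 = 0.78237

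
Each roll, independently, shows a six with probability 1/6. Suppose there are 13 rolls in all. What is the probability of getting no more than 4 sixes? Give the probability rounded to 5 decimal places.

X ~ Binomial(13, 0.166667); P(X ≤ 4) = Σ C(13,k) p^k (1−p)^(13−k) over k:
  k=0: C(13,0)·0.166667^0·0.833333^13 = 0.0934639
  k=1: C(13,1)·0.166667^1·0.833333^12 = 0.2430061
  k=2: C(13,2)·0.166667^2·0.833333^11 = 0.2916073
  k=3: C(13,3)·0.166667^3·0.833333^10 = 0.2138454
  k=4: C(13,4)·0.166667^4·0.833333^9 = 0.1069227
Total = 0.9488453

0.94885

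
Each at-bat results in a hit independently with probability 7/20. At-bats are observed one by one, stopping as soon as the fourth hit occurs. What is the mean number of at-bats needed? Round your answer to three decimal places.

Y = total at-bats until the fourth success; negative binomial with r=4, p=0.35.
E[Y] = r / p = 4 / 0.35 = 11.42857

11.429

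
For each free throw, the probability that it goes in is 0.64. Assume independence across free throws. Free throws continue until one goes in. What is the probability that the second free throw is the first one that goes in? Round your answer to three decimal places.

0.230

Geometric (trials to first success), p = 0.64.
P(Y = 2) = (1−p)^1 · p = 0.36 · 0.64 = 0.23040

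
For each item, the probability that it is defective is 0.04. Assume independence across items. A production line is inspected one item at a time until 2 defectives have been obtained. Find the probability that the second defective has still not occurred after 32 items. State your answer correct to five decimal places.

Needing more than 32 items ⇔ fewer than 2 successes in the first 32. With X ~ Binomial(32, 0.04), P(Y > 32) = P(X ≤ 1).
  k=0: C(32,0)·0.04^0·0.96^32 = 0.2708192
  k=1: C(32,1)·0.04^1·0.96^31 = 0.3610923
P(X ≤ 1) = 0.6319115

0.63191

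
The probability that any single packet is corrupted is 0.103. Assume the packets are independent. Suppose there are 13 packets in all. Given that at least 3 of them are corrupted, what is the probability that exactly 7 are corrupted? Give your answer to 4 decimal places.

X ~ Binomial(13, 0.103). Want P(X=7 | X≥3) = P(X=7) / P(X≥3).
P(X=7) = C(13,7)·0.103^7·0.897^6 = 0.000110
P(X≥3) = 1 − 0.243389 − 0.363320 − 0.250314 = 0.142976
Ratio = 0.000110 / 0.142976 = 0.000769

0.0008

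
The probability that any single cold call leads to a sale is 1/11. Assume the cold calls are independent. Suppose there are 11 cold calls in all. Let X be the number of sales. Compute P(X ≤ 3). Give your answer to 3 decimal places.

0.987

X ~ Binomial(11, 0.090909); P(X ≤ 3) = Σ C(11,k) p^k (1−p)^(11−k) over k:
  k=0: C(11,0)·0.090909^0·0.909091^11 = 0.35049
  k=1: C(11,1)·0.090909^1·0.909091^10 = 0.38554
  k=2: C(11,2)·0.090909^2·0.909091^9 = 0.19277
  k=3: C(11,3)·0.090909^3·0.909091^8 = 0.05783
Total = 0.98664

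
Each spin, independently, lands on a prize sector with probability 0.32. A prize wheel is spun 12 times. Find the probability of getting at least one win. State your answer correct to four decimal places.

0.9902

P(at least one) = 1 − P(none) = 1 − (1 − 0.32)^12
= 1 − 0.009775 = 0.990225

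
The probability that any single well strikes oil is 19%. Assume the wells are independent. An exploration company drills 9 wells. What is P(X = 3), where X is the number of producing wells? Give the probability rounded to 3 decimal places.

0.163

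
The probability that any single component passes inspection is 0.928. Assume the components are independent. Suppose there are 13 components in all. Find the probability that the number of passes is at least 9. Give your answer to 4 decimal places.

0.9985

X ~ Binomial(13, 0.928); P(X ≥ 9) = Σ C(13,k) p^k (1−p)^(13−k) over k:
  k=9: C(13,9)·0.928^9·0.072^4 = 0.009808
  k=10: C(13,10)·0.928^10·0.072^3 = 0.050564
  k=11: C(13,11)·0.928^11·0.072^2 = 0.177741
  k=12: C(13,12)·0.928^12·0.072^1 = 0.381814
  k=13: C(13,13)·0.928^13·0.072^0 = 0.378550
Total = 0.998477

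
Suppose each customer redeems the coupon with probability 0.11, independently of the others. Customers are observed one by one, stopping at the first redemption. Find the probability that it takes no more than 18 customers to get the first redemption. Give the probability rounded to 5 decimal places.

Y = number of customers to the first success; geometric, p = 0.11.
P(Y ≤ 18) = 1 − (1−p)^18 = 1 − 0.1227496 = 0.8772504

0.87725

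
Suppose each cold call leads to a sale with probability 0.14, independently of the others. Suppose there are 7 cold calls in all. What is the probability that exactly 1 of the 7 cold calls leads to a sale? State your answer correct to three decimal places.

X ~ Binomial(n=7, p=0.14).
P(X=1) = C(7,1) · p^1 · (1−p)^6
= 7 · 0.14 · 0.40457 = 0.39648

0.396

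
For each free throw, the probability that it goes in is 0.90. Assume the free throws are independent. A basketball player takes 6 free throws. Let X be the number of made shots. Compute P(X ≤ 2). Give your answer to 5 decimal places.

0.00127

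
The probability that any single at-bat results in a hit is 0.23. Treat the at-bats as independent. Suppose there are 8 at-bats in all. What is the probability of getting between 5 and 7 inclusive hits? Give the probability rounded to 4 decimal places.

0.0191

X ~ Binomial(8, 0.23); P(5 ≤ X ≤ 7) = Σ C(8,k) p^k (1−p)^(8−k) over k:
  k=5: C(8,5)·0.23^5·0.77^3 = 0.016455
  k=6: C(8,6)·0.23^6·0.77^2 = 0.002458
  k=7: C(8,7)·0.23^7·0.77^1 = 0.000210
Total = 0.019122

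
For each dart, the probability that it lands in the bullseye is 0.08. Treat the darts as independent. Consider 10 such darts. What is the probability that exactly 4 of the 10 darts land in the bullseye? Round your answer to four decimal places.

X ~ Binomial(n=10, p=0.08).
P(X=4) = C(10,4) · p^4 · (1−p)^6
= 210 · 4.096e-05 · 0.60636 = 0.005216

0.0052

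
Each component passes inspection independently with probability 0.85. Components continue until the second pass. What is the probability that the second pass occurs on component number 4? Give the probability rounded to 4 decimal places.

0.0488

Y = trial on which the second success occurs; negative binomial, r=2, p=0.85.
P(Y=4) = C(3,1) · p^2 · (1−p)^2
= 3 · 0.7225 · 0.0225 = 0.048769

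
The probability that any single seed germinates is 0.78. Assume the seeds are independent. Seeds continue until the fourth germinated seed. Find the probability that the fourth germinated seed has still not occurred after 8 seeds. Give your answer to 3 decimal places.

Needing more than 8 seeds ⇔ fewer than 4 successes in the first 8. With X ~ Binomial(8, 0.78), P(Y > 8) = P(X ≤ 3).
  k=0: C(8,0)·0.78^0·0.22^8 = 0.00001
  k=1: C(8,1)·0.78^1·0.22^7 = 0.00016
  k=2: C(8,2)·0.78^2·0.22^6 = 0.00193
  k=3: C(8,3)·0.78^3·0.22^5 = 0.01370
P(X ≤ 3) = 0.01579

0.016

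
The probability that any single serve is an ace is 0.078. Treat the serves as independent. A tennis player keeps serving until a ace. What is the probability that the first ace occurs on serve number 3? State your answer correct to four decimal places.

0.0663

Geometric (trials to first success), p = 0.078.
P(Y = 3) = (1−p)^2 · p = 0.85008 · 0.078 = 0.066307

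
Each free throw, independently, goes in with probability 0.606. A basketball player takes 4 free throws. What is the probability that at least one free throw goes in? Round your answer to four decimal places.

0.9759

P(at least one) = 1 − P(none) = 1 − (1 − 0.606)^4
= 1 − 0.024098 = 0.975902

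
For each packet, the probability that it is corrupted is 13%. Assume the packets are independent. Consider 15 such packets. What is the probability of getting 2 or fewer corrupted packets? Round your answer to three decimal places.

0.692

X ~ Binomial(15, 0.13); P(X ≤ 2) = Σ C(15,k) p^k (1−p)^(15−k) over k:
  k=0: C(15,0)·0.13^0·0.87^15 = 0.12382
  k=1: C(15,1)·0.13^1·0.87^14 = 0.27753
  k=2: C(15,2)·0.13^2·0.87^13 = 0.29029
Total = 0.69163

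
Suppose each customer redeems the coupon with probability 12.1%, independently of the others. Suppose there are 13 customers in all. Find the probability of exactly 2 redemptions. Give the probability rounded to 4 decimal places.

X ~ Binomial(n=13, p=0.121).
P(X=2) = C(13,2) · p^2 · (1−p)^11
= 78 · 0.014641 · 0.24203 = 0.276403

0.2764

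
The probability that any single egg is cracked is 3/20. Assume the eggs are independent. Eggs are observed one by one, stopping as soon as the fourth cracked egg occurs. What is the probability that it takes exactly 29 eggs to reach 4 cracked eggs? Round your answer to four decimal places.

Y = trial on which the fourth success occurs; negative binomial, r=4, p=0.15.
P(Y=29) = C(28,3) · p^4 · (1−p)^25
= 3276 · 0.00050625 · 0.017198 = 0.028522

0.0285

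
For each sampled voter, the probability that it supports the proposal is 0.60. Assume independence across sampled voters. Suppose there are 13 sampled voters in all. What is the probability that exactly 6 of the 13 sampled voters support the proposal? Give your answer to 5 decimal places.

0.13117

X ~ Binomial(n=13, p=0.60).
P(X=6) = C(13,6) · p^6 · (1−p)^7
= 1716 · 0.046656 · 0.0016384 = 0.1311731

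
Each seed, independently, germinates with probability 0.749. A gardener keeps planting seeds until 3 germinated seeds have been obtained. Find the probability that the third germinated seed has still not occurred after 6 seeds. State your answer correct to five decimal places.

0.03813

Needing more than 6 seeds ⇔ fewer than 3 successes in the first 6. With X ~ Binomial(6, 0.749), P(Y > 6) = P(X ≤ 2).
  k=0: C(6,0)·0.749^0·0.251^6 = 0.0002501
  k=1: C(6,1)·0.749^1·0.251^5 = 0.0044772
  k=2: C(6,2)·0.749^2·0.251^4 = 0.0334003
P(X ≤ 2) = 0.0381275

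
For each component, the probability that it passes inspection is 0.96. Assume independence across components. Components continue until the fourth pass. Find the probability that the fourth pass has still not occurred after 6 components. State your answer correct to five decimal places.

Needing more than 6 components ⇔ fewer than 4 successes in the first 6. With X ~ Binomial(6, 0.96), P(Y > 6) = P(X ≤ 3).
  k=0: C(6,0)·0.96^0·0.04^6 = 0.0000000
  k=1: C(6,1)·0.96^1·0.04^5 = 0.0000006
  k=2: C(6,2)·0.96^2·0.04^4 = 0.0000354
  k=3: C(6,3)·0.96^3·0.04^3 = 0.0011325
P(X ≤ 3) = 0.0011684

0.00117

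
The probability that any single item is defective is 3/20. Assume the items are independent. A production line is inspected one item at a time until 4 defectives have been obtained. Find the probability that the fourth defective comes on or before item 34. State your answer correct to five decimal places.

Finishing within 34 items ⇔ at least 4 successes in the first 34. With X ~ Binomial(34, 0.15), P(Y ≤ 34) = 1 − P(X ≤ 3).
  k=0: C(34,0)·0.15^0·0.85^34 = 0.0039833
  k=1: C(34,1)·0.15^1·0.85^33 = 0.0238998
  k=2: C(34,2)·0.15^2·0.85^32 = 0.0695907
  k=3: C(34,3)·0.15^3·0.85^31 = 0.1309942
1 − 0.2284680 = 0.7715320

0.77153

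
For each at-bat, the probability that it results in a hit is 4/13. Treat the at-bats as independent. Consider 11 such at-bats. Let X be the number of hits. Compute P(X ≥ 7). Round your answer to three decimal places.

X ~ Binomial(11, 0.307692); P(X ≥ 7) = Σ C(11,k) p^k (1−p)^(11−k) over k:
  k=7: C(11,7)·0.307692^7·0.692308^4 = 0.01979
  k=8: C(11,8)·0.307692^8·0.692308^3 = 0.00440
  k=9: C(11,9)·0.307692^9·0.692308^2 = 0.00065
  k=10: C(11,10)·0.307692^10·0.692308^1 = 0.00006
  k=11: C(11,11)·0.307692^11·0.692308^0 = 0.00000
Total = 0.02490

0.025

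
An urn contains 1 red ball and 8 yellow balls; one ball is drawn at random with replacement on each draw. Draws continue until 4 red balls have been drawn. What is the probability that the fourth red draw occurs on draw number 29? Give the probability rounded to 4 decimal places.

0.0263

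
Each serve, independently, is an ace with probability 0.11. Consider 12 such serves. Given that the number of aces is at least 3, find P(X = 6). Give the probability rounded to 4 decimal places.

0.0059

X ~ Binomial(12, 0.11). Want P(X=6 | X≥3) = P(X=6) / P(X≥3).
P(X=6) = C(12,6)·0.11^6·0.89^6 = 0.000814
P(X≥3) = 1 − 0.246990 − 0.366323 − 0.249017 = 0.137670
Ratio = 0.000814 / 0.137670 = 0.005909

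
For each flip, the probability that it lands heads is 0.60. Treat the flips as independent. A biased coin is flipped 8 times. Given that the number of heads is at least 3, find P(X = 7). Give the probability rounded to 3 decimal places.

X ~ Binomial(8, 0.60). Want P(X=7 | X≥3) = P(X=7) / P(X≥3).
P(X=7) = C(8,7)·0.60^7·0.40^1 = 0.08958
P(X≥3) = 1 − 0.00066 − 0.00786 − 0.04129 = 0.95019
Ratio = 0.08958 / 0.95019 = 0.09428

0.094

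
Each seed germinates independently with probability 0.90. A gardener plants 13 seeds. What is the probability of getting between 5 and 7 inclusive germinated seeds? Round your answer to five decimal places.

0.00092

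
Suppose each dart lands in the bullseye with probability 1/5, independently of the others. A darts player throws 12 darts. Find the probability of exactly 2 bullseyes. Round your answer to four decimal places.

X ~ Binomial(n=12, p=0.20).
P(X=2) = C(12,2) · p^2 · (1−p)^10
= 66 · 0.04 · 0.10737 = 0.283468

0.2835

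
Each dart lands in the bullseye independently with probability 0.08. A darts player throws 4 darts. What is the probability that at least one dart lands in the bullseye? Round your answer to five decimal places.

0.28361

P(at least one) = 1 − P(none) = 1 − (1 − 0.08)^4
= 1 − 0.7163930 = 0.2836070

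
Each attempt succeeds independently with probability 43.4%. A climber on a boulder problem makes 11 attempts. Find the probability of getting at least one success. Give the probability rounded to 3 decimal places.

P(at least one) = 1 − P(none) = 1 − (1 − 0.434)^11
= 1 − 0.00191 = 0.99809

0.998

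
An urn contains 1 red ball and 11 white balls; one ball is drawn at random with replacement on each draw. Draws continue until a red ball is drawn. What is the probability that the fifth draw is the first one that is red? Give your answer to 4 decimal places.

0.0588

Geometric (trials to first success), p = 0.083333.
P(Y = 5) = (1−p)^4 · p = 0.70607 · 0.083333 = 0.058839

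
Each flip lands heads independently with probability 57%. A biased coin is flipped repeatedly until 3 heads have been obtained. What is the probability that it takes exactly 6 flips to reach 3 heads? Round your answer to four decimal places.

0.1472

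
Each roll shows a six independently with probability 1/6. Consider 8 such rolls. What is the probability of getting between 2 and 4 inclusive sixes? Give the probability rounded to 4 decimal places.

0.3907

X ~ Binomial(8, 0.166667); P(2 ≤ X ≤ 4) = Σ C(8,k) p^k (1−p)^(8−k) over k:
  k=2: C(8,2)·0.166667^2·0.833333^6 = 0.260476
  k=3: C(8,3)·0.166667^3·0.833333^5 = 0.104190
  k=4: C(8,4)·0.166667^4·0.833333^4 = 0.026048
Total = 0.390714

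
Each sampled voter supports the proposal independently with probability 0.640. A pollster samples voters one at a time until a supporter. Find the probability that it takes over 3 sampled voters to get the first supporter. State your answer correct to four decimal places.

0.0467

Y = number of sampled voters to the first success; geometric, p = 0.64.
P(Y > 3) = P(first 3 all fail) = (1−p)^3 = 0.046656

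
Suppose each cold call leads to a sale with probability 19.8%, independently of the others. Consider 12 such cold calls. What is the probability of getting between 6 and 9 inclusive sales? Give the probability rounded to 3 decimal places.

X ~ Binomial(12, 0.198); P(6 ≤ X ≤ 9) = Σ C(12,k) p^k (1−p)^(12−k) over k:
  k=6: C(12,6)·0.198^6·0.802^6 = 0.01482
  k=7: C(12,7)·0.198^7·0.802^5 = 0.00314
  k=8: C(12,8)·0.198^8·0.802^4 = 0.00048
  k=9: C(12,9)·0.198^9·0.802^3 = 0.00005
Total = 0.01849

0.018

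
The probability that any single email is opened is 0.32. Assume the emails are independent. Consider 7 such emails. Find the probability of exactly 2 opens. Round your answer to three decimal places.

0.313

X ~ Binomial(n=7, p=0.32).
P(X=2) = C(7,2) · p^2 · (1−p)^5
= 21 · 0.1024 · 0.14539 = 0.31265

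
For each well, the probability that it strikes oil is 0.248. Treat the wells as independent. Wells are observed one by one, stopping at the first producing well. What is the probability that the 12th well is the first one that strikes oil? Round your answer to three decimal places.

Geometric (trials to first success), p = 0.248.
P(Y = 12) = (1−p)^11 · p = 0.043491 · 0.248 = 0.01079

0.011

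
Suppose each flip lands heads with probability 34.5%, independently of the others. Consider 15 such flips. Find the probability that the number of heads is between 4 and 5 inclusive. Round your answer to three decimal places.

0.397

X ~ Binomial(15, 0.345); P(4 ≤ X ≤ 5) = Σ C(15,k) p^k (1−p)^(15−k) over k:
  k=4: C(15,4)·0.345^4·0.655^11 = 0.18410
  k=5: C(15,5)·0.345^5·0.655^10 = 0.21334
Total = 0.39744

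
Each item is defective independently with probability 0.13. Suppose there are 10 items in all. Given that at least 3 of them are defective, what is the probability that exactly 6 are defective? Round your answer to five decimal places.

0.00444

X ~ Binomial(10, 0.13). Want P(X=6 | X≥3) = P(X=6) / P(X≥3).
P(X=6) = C(10,6)·0.13^6·0.87^4 = 0.0005807
P(X≥3) = 1 − 0.2484234 − 0.3712074 − 0.2496050 = 0.1307642
Ratio = 0.0005807 / 0.1307642 = 0.0044409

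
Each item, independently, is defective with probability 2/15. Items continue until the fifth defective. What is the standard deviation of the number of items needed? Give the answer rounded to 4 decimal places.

15.6125

Y = total items until the fifth success; negative binomial with r=5, p=0.133333.
SD(Y) = √[r(1−p)/p²] = √(243.750000) = 15.612495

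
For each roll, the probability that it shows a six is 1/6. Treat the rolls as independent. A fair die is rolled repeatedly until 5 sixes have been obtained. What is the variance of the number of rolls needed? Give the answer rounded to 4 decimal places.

Y = total rolls until the fifth success; negative binomial with r=5, p=0.166667.
Var(Y) = r(1−p)/p² = 5·0.833333 / 0.166667² = 150.000000

150.0000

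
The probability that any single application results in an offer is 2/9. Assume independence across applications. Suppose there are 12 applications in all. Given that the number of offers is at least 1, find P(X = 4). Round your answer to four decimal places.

0.1700

X ~ Binomial(12, 0.222222). Want P(X=4 | X≥1) = P(X=4) / P(X≥1).
P(X=4) = C(12,4)·0.222222^4·0.777778^8 = 0.161659
P(X≥1) = 1 − 0.049008 = 0.950992
Ratio = 0.161659 / 0.950992 = 0.169990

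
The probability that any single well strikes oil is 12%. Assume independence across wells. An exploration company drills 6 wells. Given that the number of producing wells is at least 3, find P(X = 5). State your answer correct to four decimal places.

0.0050

X ~ Binomial(6, 0.12). Want P(X=5 | X≥3) = P(X=5) / P(X≥3).
P(X=5) = C(6,5)·0.12^5·0.88^1 = 0.000131
P(X≥3) = 1 − 0.464404 − 0.379967 − 0.129534 = 0.026095
Ratio = 0.000131 / 0.026095 = 0.005035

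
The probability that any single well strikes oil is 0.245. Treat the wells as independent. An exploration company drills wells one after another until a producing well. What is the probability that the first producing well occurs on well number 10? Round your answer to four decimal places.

Geometric (trials to first success), p = 0.245.
P(Y = 10) = (1−p)^9 · p = 0.079712 · 0.245 = 0.019529

0.0195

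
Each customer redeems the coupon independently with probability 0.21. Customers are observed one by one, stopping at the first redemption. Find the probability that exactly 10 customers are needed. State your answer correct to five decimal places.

Geometric (trials to first success), p = 0.21.
P(Y = 10) = (1−p)^9 · p = 0.11985 · 0.21 = 0.0251688

0.02517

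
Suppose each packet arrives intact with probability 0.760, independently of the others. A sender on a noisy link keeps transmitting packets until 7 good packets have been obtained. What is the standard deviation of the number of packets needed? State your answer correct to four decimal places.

Y = total packets until the seventh success; negative binomial with r=7, p=0.76.
SD(Y) = √[r(1−p)/p²] = √(2.908587) = 1.705458

1.7055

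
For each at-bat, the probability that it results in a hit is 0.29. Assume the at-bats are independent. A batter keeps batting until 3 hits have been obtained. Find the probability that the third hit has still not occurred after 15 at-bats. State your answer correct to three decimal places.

Needing more than 15 at-bats ⇔ fewer than 3 successes in the first 15. With X ~ Binomial(15, 0.29), P(Y > 15) = P(X ≤ 2).
  k=0: C(15,0)·0.29^0·0.71^15 = 0.00587
  k=1: C(15,1)·0.29^1·0.71^14 = 0.03598
  k=2: C(15,2)·0.29^2·0.71^13 = 0.10288
P(X ≤ 2) = 0.14474

0.145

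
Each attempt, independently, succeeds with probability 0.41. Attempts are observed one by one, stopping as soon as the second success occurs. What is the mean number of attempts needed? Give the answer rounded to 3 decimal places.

Y = total attempts until the second success; negative binomial with r=2, p=0.41.
E[Y] = r / p = 2 / 0.41 = 4.87805

4.878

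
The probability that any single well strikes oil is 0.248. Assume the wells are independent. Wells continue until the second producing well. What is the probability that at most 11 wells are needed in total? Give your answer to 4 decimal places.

0.7987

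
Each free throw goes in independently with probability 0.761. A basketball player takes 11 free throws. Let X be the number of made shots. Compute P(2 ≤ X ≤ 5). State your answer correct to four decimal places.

0.0278

X ~ Binomial(11, 0.761); P(2 ≤ X ≤ 5) = Σ C(11,k) p^k (1−p)^(11−k) over k:
  k=2: C(11,2)·0.761^2·0.239^9 = 0.000081
  k=3: C(11,3)·0.761^3·0.239^8 = 0.000774
  k=4: C(11,4)·0.761^4·0.239^7 = 0.004930
  k=5: C(11,5)·0.761^5·0.239^6 = 0.021976
Total = 0.027761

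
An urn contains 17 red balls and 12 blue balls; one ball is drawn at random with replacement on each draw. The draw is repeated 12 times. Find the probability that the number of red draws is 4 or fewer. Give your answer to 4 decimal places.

0.0698

X ~ Binomial(12, 0.586207); P(X ≤ 4) = Σ C(12,k) p^k (1−p)^(12−k) over k:
  k=0: C(12,0)·0.586207^0·0.413793^12 = 0.000025
  k=1: C(12,1)·0.586207^1·0.413793^11 = 0.000428
  k=2: C(12,2)·0.586207^2·0.413793^10 = 0.003338
  k=3: C(12,3)·0.586207^3·0.413793^9 = 0.015762
  k=4: C(12,4)·0.586207^4·0.413793^8 = 0.050243
Total = 0.069797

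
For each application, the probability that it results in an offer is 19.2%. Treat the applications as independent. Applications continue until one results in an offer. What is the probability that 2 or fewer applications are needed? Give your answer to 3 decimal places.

Y = number of applications to the first success; geometric, p = 0.192.
P(Y ≤ 2) = 1 − (1−p)^2 = 1 − 0.65286 = 0.34714

0.347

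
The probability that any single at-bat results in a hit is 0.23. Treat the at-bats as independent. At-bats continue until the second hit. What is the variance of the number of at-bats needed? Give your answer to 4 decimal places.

Y = total at-bats until the second success; negative binomial with r=2, p=0.23.
Var(Y) = r(1−p)/p² = 2·0.77 / 0.23² = 29.111531

29.1115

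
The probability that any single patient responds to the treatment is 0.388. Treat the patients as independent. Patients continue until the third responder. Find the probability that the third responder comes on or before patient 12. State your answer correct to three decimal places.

Finishing within 12 patients ⇔ at least 3 successes in the first 12. With X ~ Binomial(12, 0.388), P(Y ≤ 12) = 1 − P(X ≤ 2).
  k=0: C(12,0)·0.388^0·0.612^12 = 0.00276
  k=1: C(12,1)·0.388^1·0.612^11 = 0.02100
  k=2: C(12,2)·0.388^2·0.612^10 = 0.07324
1 − 0.09700 = 0.90300

0.903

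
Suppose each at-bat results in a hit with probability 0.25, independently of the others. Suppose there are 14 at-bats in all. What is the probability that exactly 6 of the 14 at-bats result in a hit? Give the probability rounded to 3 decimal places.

X ~ Binomial(n=14, p=0.25).
P(X=6) = C(14,6) · p^6 · (1−p)^8
= 3003 · 0.00024414 · 0.10011 = 0.07340

0.073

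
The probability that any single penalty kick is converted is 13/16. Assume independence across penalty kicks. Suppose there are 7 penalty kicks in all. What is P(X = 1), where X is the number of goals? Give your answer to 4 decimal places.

X ~ Binomial(n=7, p=0.8125).
P(X=1) = C(7,1) · p^1 · (1−p)^6
= 7 · 0.8125 · 4.3452e-05 = 0.000247

0.0002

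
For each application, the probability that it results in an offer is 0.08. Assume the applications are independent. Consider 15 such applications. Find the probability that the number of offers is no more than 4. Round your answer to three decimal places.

0.995

X ~ Binomial(15, 0.08); P(X ≤ 4) = Σ C(15,k) p^k (1−p)^(15−k) over k:
  k=0: C(15,0)·0.08^0·0.92^15 = 0.28630
  k=1: C(15,1)·0.08^1·0.92^14 = 0.37343
  k=2: C(15,2)·0.08^2·0.92^13 = 0.22731
  k=3: C(15,3)·0.08^3·0.92^12 = 0.08565
  k=4: C(15,4)·0.08^4·0.92^11 = 0.02234
Total = 0.99503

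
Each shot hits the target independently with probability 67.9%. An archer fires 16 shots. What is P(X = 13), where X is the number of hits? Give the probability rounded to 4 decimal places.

0.1208

X ~ Binomial(n=16, p=0.679).
P(X=13) = C(16,13) · p^13 · (1−p)^3
= 560 · 0.0065209 · 0.033076 = 0.120784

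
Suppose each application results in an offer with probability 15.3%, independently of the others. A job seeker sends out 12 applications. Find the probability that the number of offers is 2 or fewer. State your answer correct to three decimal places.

0.725

X ~ Binomial(12, 0.153); P(X ≤ 2) = Σ C(12,k) p^k (1−p)^(12−k) over k:
  k=0: C(12,0)·0.153^0·0.847^12 = 0.13633
  k=1: C(12,1)·0.153^1·0.847^11 = 0.29552
  k=2: C(12,2)·0.153^2·0.847^10 = 0.29360
Total = 0.72546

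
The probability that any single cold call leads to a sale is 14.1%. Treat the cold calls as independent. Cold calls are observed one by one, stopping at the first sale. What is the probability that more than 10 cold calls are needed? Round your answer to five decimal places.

Y = number of cold calls to the first success; geometric, p = 0.141.
P(Y > 10) = P(first 10 all fail) = (1−p)^10 = 0.2187417

0.21874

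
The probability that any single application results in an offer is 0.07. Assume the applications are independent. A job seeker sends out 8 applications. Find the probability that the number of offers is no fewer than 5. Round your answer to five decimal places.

X ~ Binomial(8, 0.07); P(X ≥ 5) = Σ C(8,k) p^k (1−p)^(8−k) over k:
  k=5: C(8,5)·0.07^5·0.93^3 = 0.0000757
  k=6: C(8,6)·0.07^6·0.93^2 = 0.0000028
  k=7: C(8,7)·0.07^7·0.93^1 = 0.0000001
  k=8: C(8,8)·0.07^8·0.93^0 = 0.0000000
Total = 0.0000786

0.00008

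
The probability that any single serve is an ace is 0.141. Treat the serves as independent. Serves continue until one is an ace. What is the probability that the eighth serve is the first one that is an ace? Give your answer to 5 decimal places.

0.04866

Geometric (trials to first success), p = 0.141.
P(Y = 8) = (1−p)^7 · p = 0.34511 · 0.141 = 0.0486599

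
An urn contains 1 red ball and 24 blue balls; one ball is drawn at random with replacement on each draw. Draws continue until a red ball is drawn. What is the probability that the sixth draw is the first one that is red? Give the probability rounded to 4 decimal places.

Geometric (trials to first success), p = 0.04.
P(Y = 6) = (1−p)^5 · p = 0.81537 · 0.04 = 0.032615

0.0326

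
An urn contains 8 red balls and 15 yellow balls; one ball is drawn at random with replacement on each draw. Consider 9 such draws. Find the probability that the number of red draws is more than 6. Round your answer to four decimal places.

X ~ Binomial(9, 0.347826); P(X ≥ 7) = Σ C(9,k) p^k (1−p)^(9−k) over k:
  k=7: C(9,7)·0.347826^7·0.652174^2 = 0.009431
  k=8: C(9,8)·0.347826^8·0.652174^1 = 0.001257
  k=9: C(9,9)·0.347826^9·0.652174^0 = 0.000075
Total = 0.010763

0.0108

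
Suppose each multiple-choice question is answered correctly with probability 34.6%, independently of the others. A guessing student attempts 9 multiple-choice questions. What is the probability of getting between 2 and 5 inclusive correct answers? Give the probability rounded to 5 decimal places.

0.82316

X ~ Binomial(9, 0.346); P(2 ≤ X ≤ 5) = Σ C(9,k) p^k (1−p)^(9−k) over k:
  k=2: C(9,2)·0.346^2·0.654^7 = 0.2205459
  k=3: C(9,3)·0.346^3·0.654^6 = 0.2722539
  k=4: C(9,4)·0.346^4·0.654^5 = 0.2160547
  k=5: C(9,5)·0.346^5·0.654^4 = 0.1143042
Total = 0.8231586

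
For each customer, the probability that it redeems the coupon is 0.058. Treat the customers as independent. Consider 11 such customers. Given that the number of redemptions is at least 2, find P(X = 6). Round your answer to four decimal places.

X ~ Binomial(11, 0.058). Want P(X=6 | X≥2) = P(X=6) / P(X≥2).
P(X=6) = C(11,6)·0.058^6·0.942^5 = 0.000013
P(X≥2) = 1 − 0.518275 − 0.351018 = 0.130707
Ratio = 0.000013 / 0.130707 = 0.000100

0.0001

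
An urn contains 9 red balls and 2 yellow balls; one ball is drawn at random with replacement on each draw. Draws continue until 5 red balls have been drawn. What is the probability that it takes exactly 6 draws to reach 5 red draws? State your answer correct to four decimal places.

Y = trial on which the fifth success occurs; negative binomial, r=5, p=0.818182.
P(Y=6) = C(5,4) · p^5 · (1−p)^1
= 5 · 0.36665 · 0.18182 = 0.333316

0.3333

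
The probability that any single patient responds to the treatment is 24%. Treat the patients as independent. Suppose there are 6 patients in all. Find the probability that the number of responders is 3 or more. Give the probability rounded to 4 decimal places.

X ~ Binomial(6, 0.24); P(X ≥ 3) = Σ C(6,k) p^k (1−p)^(6−k) over k:
  k=3: C(6,3)·0.24^3·0.76^3 = 0.121368
  k=4: C(6,4)·0.24^4·0.76^2 = 0.028745
  k=5: C(6,5)·0.24^5·0.76^1 = 0.003631
  k=6: C(6,6)·0.24^6·0.76^0 = 0.000191
Total = 0.153935

0.1539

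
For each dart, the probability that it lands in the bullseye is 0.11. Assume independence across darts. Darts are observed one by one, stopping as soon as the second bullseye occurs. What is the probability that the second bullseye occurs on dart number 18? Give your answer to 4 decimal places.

0.0319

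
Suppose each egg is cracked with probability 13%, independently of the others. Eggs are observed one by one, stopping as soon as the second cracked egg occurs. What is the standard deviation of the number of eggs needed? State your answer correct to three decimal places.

10.147

Y = total eggs until the second success; negative binomial with r=2, p=0.13.
SD(Y) = √[r(1−p)/p²] = √(102.95858) = 10.14685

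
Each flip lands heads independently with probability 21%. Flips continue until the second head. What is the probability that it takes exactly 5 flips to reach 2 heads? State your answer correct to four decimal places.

Y = trial on which the second success occurs; negative binomial, r=2, p=0.21.
P(Y=5) = C(4,1) · p^2 · (1−p)^3
= 4 · 0.0441 · 0.49304 = 0.086972

0.0870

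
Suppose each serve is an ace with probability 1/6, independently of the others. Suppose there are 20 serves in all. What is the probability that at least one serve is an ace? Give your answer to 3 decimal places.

P(at least one) = 1 − P(none) = 1 − (1 − 0.166667)^20
= 1 − 0.02608 = 0.97392

0.974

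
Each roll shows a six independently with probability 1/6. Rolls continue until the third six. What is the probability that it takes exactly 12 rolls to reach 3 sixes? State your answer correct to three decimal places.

0.049

Y = trial on which the third success occurs; negative binomial, r=3, p=0.166667.
P(Y=12) = C(11,2) · p^3 · (1−p)^9
= 55 · 0.0046296 · 0.19381 = 0.04935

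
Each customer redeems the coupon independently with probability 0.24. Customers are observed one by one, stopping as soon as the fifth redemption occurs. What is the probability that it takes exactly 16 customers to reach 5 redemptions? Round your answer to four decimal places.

Y = trial on which the fifth success occurs; negative binomial, r=5, p=0.24.
P(Y=16) = C(15,4) · p^5 · (1−p)^11
= 1365 · 0.00079626 · 0.04886 = 0.053105

0.0531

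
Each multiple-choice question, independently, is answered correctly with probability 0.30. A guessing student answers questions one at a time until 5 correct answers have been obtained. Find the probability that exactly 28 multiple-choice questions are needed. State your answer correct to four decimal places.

Y = trial on which the fifth success occurs; negative binomial, r=5, p=0.30.
P(Y=28) = C(27,4) · p^5 · (1−p)^23
= 17550 · 0.00243 · 0.00027369 = 0.011672

0.0117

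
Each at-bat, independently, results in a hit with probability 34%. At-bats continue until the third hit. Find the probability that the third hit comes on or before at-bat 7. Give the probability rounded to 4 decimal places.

Finishing within 7 at-bats ⇔ at least 3 successes in the first 7. With X ~ Binomial(7, 0.34), P(Y ≤ 7) = 1 − P(X ≤ 2).
  k=0: C(7,0)·0.34^0·0.66^7 = 0.054552
  k=1: C(7,1)·0.34^1·0.66^6 = 0.196716
  k=2: C(7,2)·0.34^2·0.66^5 = 0.304016
1 − 0.555284 = 0.444716

0.4447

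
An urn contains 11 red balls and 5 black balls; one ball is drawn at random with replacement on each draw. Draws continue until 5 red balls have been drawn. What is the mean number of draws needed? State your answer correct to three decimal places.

Y = total draws until the fifth success; negative binomial with r=5, p=0.6875.
E[Y] = r / p = 5 / 0.6875 = 7.27273

7.273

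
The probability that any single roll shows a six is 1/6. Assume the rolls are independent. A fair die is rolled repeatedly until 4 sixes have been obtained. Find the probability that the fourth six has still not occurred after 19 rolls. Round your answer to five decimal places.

Needing more than 19 rolls ⇔ fewer than 4 successes in the first 19. With X ~ Binomial(19, 0.166667), P(Y > 19) = P(X ≤ 3).
  k=0: C(19,0)·0.166667^0·0.833333^19 = 0.0313009
  k=1: C(19,1)·0.166667^1·0.833333^18 = 0.1189433
  k=2: C(19,2)·0.166667^2·0.833333^17 = 0.2140979
  k=3: C(19,3)·0.166667^3·0.833333^16 = 0.2426443
P(X ≤ 3) = 0.6069864

0.60699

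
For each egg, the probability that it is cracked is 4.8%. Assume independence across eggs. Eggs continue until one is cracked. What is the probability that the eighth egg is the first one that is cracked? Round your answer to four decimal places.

Geometric (trials to first success), p = 0.048.
P(Y = 8) = (1−p)^7 · p = 0.70869 · 0.048 = 0.034017

0.0340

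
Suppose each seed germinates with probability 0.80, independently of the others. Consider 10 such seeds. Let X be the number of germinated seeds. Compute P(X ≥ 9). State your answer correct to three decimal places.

X ~ Binomial(10, 0.80); P(X ≥ 9) = Σ C(10,k) p^k (1−p)^(10−k) over k:
  k=9: C(10,9)·0.80^9·0.20^1 = 0.26844
  k=10: C(10,10)·0.80^10·0.20^0 = 0.10737
Total = 0.37581

0.376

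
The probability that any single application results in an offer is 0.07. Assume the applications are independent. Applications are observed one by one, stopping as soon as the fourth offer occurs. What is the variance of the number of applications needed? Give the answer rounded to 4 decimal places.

759.1837

Y = total applications until the fourth success; negative binomial with r=4, p=0.07.
Var(Y) = r(1−p)/p² = 4·0.93 / 0.07² = 759.183673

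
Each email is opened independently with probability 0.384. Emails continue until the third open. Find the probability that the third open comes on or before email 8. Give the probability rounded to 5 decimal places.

0.65029

Finishing within 8 emails ⇔ at least 3 successes in the first 8. With X ~ Binomial(8, 0.384), P(Y ≤ 8) = 1 − P(X ≤ 2).
  k=0: C(8,0)·0.384^0·0.616^8 = 0.0207322
  k=1: C(8,1)·0.384^1·0.616^7 = 0.1033918
  k=2: C(8,2)·0.384^2·0.616^6 = 0.2255822
1 − 0.3497062 = 0.6502938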